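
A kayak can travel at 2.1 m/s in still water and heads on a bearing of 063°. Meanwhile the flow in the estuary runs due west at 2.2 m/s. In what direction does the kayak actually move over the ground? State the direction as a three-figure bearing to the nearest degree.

Taking east as x and north as y: velocity relative to the water = (1.871, 0.953) m/s; the water relative to ground = (-2.200, 0.000) m/s.
Velocity relative to ground = (1.871, 0.953) + (-2.200, 0.000) = (-0.329, 0.953) m/s.
Bearing = atan2(-0.33, 0.95) = 340.97° clockwise from north.

341°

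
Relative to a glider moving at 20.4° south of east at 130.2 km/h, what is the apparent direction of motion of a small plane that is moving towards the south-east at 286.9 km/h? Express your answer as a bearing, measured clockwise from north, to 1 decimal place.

152.8°

Taking east as x and north as y: small plane velocity = (202.869, -202.869) km/h; glider velocity = (122.034, -45.384) km/h.
Velocity of small plane relative to glider = (202.869, -202.869) − (122.034, -45.384) = (80.835, -157.485) km/h.
Bearing = atan2(80.83, -157.48) = 152.83° clockwise from north.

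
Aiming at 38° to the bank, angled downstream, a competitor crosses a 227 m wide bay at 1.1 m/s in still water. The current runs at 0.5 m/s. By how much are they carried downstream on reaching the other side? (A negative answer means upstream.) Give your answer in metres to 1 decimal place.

458.1 m

Perpendicular speed = 0.677 m/s; crossing time = 227 / 0.677 = 335.190 s.
Net downstream speed = 1.367 m/s.
Drift = 1.367 × 335.190 = 458.142 m (downstream).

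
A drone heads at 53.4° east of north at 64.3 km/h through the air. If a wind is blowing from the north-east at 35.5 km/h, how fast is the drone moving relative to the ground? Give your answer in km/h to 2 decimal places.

29.64 km/h

Taking east as x and north as y: velocity relative to the air = (51.621, 38.337) km/h; the air relative to ground = (-25.102, -25.102) km/h.
Velocity relative to ground = (51.621, 38.337) + (-25.102, -25.102) = (26.519, 13.235) km/h.
Speed = |(26.519, 13.235)| = 29.638 km/h.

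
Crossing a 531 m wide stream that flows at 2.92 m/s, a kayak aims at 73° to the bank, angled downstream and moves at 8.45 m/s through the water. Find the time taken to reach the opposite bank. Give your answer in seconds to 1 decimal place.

The component of the kayak's velocity perpendicular to the bank is 8.45 × sin 73° = 8.081 m/s.
The flow acts along the bank and has no component across it.
Time = 531 / 8.081 = 65.712 s.

65.7 s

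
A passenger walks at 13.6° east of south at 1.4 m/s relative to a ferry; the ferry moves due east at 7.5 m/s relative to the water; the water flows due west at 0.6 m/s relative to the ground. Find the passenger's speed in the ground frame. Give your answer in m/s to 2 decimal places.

7.36 m/s

In east/north components (m/s): passenger relative to ferry = (0.329, -1.361); ferry relative to water = (7.500, 0.000); water relative to ground = (-0.600, 0.000).
Sum = (7.229, -1.361) m/s.
Speed = |(7.229, -1.361)| = 7.356 m/s.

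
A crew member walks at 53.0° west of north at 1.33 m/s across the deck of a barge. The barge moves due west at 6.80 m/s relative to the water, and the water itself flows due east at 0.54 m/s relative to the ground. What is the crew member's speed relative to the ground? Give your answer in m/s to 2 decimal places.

In east/north components (m/s): crew member relative to barge = (-1.062, 0.800); barge relative to water = (-6.800, 0.000); water relative to ground = (0.540, 0.000).
Sum = (-7.322, 0.800) m/s.
Speed = |(-7.322, 0.800)| = 7.366 m/s.

7.37 m/s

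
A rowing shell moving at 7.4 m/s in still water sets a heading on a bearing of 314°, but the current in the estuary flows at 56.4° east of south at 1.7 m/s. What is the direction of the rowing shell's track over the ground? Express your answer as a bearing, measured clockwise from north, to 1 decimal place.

Taking east as x and north as y: velocity relative to the water = (-5.323, 5.140) m/s; the water relative to ground = (1.416, -0.941) m/s.
Velocity relative to ground = (-5.323, 5.140) + (1.416, -0.941) = (-3.907, 4.200) m/s.
Bearing = atan2(-3.91, 4.20) = 317.07° clockwise from north.

317.1°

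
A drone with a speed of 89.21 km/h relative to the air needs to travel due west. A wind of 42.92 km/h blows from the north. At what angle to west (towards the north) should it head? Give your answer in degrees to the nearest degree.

The wind pushes perpendicular to the desired track; the heading must have a component into the wind equal to 42.92 km/h: 89.21 sin θ = 42.92.
sin θ = 0.4811, so θ = 28.758°.

29°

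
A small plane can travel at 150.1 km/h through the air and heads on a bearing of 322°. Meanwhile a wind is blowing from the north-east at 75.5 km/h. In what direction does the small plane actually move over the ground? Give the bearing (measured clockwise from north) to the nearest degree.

Taking east as x and north as y: velocity relative to the air = (-92.411, 118.280) km/h; the air relative to ground = (-53.387, -53.387) km/h.
Velocity relative to ground = (-92.411, 118.280) + (-53.387, -53.387) = (-145.797, 64.894) km/h.
Bearing = atan2(-145.80, 64.89) = 293.99° clockwise from north.

294°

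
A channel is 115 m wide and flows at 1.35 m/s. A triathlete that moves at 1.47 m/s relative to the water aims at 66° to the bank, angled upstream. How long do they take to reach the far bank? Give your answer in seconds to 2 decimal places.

85.63 s

The component of the triathlete's velocity perpendicular to the bank is 1.47 × sin 66° = 1.343 m/s.
The flow acts along the bank and has no component across it.
Time = 115 / 1.343 = 85.635 s.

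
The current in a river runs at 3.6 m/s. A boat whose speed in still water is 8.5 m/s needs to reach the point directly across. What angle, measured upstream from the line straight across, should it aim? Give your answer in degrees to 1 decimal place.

25.1°

To cancel the current, the upstream component of the boat's velocity must equal the flow: 8.5 sin θ = 3.6.
sin θ = 3.6 / 8.5 = 0.4235.
θ = arcsin(0.4235) = 25.058°.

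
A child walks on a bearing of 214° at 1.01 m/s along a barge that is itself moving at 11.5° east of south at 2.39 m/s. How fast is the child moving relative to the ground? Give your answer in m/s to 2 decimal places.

3.18 m/s

Taking east as x and north as y: barge velocity = (0.476, -2.342) m/s; child velocity relative to barge = (-0.565, -0.837) m/s.
Velocity relative to ground = (0.476, -2.342) + (-0.565, -0.837) = (-0.088, -3.179) m/s.
Speed = |(-0.088, -3.179)| = 3.181 m/s.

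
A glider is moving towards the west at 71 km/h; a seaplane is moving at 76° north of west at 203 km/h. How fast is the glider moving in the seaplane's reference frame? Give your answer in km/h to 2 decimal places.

198.18 km/h

Taking east as x and north as y: glider velocity = (-71.000, 0.000) km/h; seaplane velocity = (-49.110, 196.970) km/h.
Velocity of glider relative to seaplane = (-71.000, 0.000) − (-49.110, 196.970) = (-21.890, -196.970) km/h.
Magnitude = |(-21.890, -196.970)| = 198.183 km/h.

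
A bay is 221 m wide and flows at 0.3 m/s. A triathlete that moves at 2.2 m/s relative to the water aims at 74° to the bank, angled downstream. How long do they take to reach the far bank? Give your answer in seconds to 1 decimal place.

The component of the triathlete's velocity perpendicular to the bank is 2.2 × sin 74° = 2.115 m/s.
The current is parallel to the bank, so it does not affect the crossing time.
Time = 221 / 2.115 = 104.503 s.

104.5 s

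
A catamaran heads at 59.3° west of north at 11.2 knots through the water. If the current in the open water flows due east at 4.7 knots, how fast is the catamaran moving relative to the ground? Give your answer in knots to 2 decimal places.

Taking east as x and north as y: velocity relative to the water = (-9.630, 5.718) knots; the water relative to ground = (4.700, 0.000) knots.
Velocity relative to ground = (-9.630, 5.718) + (4.700, 0.000) = (-4.930, 5.718) knots.
Speed = |(-4.930, 5.718)| = 7.550 knots.

7.55 knots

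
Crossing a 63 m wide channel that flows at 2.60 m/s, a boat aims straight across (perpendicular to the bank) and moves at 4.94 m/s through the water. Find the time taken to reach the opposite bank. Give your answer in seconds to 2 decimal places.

12.75 s

The component of the boat's velocity perpendicular to the bank is 4.94 m/s.
Only the cross-stream component determines the crossing time; the current contributes nothing perpendicular to the bank.
Time = 63 / 4.940 = 12.753 s.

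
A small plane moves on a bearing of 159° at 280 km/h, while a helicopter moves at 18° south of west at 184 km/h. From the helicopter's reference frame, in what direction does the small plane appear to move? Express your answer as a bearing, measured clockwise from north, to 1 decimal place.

Taking east as x and north as y: small plane velocity = (100.343, -261.403) km/h; helicopter velocity = (-174.994, -56.859) km/h.
Velocity of small plane relative to helicopter = (100.343, -261.403) − (-174.994, -56.859) = (275.337, -204.543) km/h.
Bearing = atan2(275.34, -204.54) = 126.61° clockwise from north.

126.6°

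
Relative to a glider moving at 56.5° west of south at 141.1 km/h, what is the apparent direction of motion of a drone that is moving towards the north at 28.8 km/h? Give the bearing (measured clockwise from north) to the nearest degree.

048°

Taking east as x and north as y: drone velocity = (0.000, 28.800) km/h; glider velocity = (-117.661, -77.878) km/h.
Velocity of drone relative to glider = (0.000, 28.800) − (-117.661, -77.878) = (117.661, 106.678) km/h.
Bearing = atan2(117.66, 106.68) = 47.80° clockwise from north.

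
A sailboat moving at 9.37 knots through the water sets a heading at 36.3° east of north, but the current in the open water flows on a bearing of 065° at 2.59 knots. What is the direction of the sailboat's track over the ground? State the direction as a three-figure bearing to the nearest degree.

042°

Taking east as x and north as y: velocity relative to the water = (5.547, 7.552) knots; the water relative to ground = (2.347, 1.095) knots.
Velocity relative to ground = (5.547, 7.552) + (2.347, 1.095) = (7.895, 8.646) knots.
Bearing = atan2(7.89, 8.65) = 42.40° clockwise from north.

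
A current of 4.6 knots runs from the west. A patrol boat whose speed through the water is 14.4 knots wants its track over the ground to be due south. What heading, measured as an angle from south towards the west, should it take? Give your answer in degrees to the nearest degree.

The current pushes perpendicular to the desired track; the heading must have a component into the current equal to 4.6 knots: 14.4 sin θ = 4.6.
sin θ = 0.3194, so θ = 18.629°.

19°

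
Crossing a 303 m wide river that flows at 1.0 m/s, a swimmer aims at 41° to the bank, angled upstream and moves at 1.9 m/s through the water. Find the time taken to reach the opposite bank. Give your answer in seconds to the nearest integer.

The component of the swimmer's velocity perpendicular to the bank is 1.9 × sin 41° = 1.247 m/s.
The current is parallel to the bank, so it does not affect the crossing time.
Time = 303 / 1.247 = 243.078 s.

243 s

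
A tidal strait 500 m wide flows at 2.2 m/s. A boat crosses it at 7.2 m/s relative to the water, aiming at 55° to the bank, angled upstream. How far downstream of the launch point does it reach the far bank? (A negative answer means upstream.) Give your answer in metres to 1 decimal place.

-163.6 m

Perpendicular speed = 5.898 m/s; crossing time = 500 / 5.898 = 84.776 s.
Net downstream speed = -1.930 m/s.
Drift = -1.930 × 84.776 = -163.597 m (upstream).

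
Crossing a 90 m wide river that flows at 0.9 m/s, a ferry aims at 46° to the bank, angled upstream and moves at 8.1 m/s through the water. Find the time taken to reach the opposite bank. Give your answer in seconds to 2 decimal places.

15.45 s

The component of the ferry's velocity perpendicular to the bank is 8.1 × sin 46° = 5.827 m/s.
Only the cross-stream component determines the crossing time; the current contributes nothing perpendicular to the bank.
Time = 90 / 5.827 = 15.446 s.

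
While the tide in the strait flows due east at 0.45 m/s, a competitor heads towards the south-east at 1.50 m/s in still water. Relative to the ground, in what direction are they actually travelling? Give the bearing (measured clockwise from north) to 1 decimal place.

Taking east as x and north as y: velocity relative to the water = (1.061, -1.061) m/s; the water relative to ground = (0.450, 0.000) m/s.
Velocity relative to ground = (1.061, -1.061) + (0.450, 0.000) = (1.511, -1.061) m/s.
Bearing = atan2(1.51, -1.06) = 125.07° clockwise from north.

125.1°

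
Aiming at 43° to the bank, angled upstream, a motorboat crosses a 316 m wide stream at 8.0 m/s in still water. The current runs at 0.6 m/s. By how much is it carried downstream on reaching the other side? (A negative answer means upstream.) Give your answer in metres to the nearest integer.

Perpendicular speed = 5.456 m/s; crossing time = 316 / 5.456 = 57.918 s.
Net downstream speed = -5.251 m/s.
Drift = -5.251 × 57.918 = -304.118 m (upstream).

-304 m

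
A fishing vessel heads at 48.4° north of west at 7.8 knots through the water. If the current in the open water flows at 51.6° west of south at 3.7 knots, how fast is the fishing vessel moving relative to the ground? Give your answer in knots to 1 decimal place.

8.8 knots

Taking east as x and north as y: velocity relative to the water = (-5.179, 5.833) knots; the water relative to ground = (-2.900, -2.298) knots.
Velocity relative to ground = (-5.179, 5.833) + (-2.900, -2.298) = (-8.078, 3.535) knots.
Speed = |(-8.078, 3.535)| = 8.818 knots.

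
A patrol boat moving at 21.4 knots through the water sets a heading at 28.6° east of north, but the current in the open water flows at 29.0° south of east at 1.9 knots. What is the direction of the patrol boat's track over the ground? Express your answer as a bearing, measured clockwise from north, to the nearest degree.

Taking east as x and north as y: velocity relative to the water = (10.244, 18.789) knots; the water relative to ground = (1.662, -0.921) knots.
Velocity relative to ground = (10.244, 18.789) + (1.662, -0.921) = (11.906, 17.868) knots.
Bearing = atan2(11.91, 17.87) = 33.68° clockwise from north.

034°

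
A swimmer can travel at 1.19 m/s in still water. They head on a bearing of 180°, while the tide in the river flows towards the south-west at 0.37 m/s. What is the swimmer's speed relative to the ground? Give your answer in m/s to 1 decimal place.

1.5 m/s

Taking east as x and north as y: velocity relative to the water = (0.000, -1.190) m/s; the water relative to ground = (-0.262, -0.262) m/s.
Velocity relative to ground = (0.000, -1.190) + (-0.262, -0.262) = (-0.262, -1.452) m/s.
Speed = |(-0.262, -1.452)| = 1.475 m/s.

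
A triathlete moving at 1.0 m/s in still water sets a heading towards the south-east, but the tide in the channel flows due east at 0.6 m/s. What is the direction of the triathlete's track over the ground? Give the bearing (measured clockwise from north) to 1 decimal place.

118.4°

Taking east as x and north as y: velocity relative to the water = (0.707, -0.707) m/s; the water relative to ground = (0.600, 0.000) m/s.
Velocity relative to ground = (0.707, -0.707) + (0.600, 0.000) = (1.307, -0.707) m/s.
Bearing = atan2(1.31, -0.71) = 118.41° clockwise from north.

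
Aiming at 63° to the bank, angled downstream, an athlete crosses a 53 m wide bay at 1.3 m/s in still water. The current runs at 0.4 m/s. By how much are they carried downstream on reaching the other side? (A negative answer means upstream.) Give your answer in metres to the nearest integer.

45 m

Perpendicular speed = 1.158 m/s; crossing time = 53 / 1.158 = 45.756 s.
Net downstream speed = 0.990 m/s.
Drift = 0.990 × 45.756 = 45.307 m (downstream).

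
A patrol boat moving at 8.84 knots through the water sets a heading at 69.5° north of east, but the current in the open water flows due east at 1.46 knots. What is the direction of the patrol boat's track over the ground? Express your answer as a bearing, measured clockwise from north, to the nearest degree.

029°

Taking east as x and north as y: velocity relative to the water = (3.096, 8.280) knots; the water relative to ground = (1.460, 0.000) knots.
Velocity relative to ground = (3.096, 8.280) + (1.460, 0.000) = (4.556, 8.280) knots.
Bearing = atan2(4.56, 8.28) = 28.82° clockwise from north.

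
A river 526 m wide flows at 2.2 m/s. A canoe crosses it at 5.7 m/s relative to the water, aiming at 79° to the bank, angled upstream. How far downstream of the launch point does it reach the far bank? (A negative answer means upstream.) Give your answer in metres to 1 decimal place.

104.6 m

Perpendicular speed = 5.595 m/s; crossing time = 526 / 5.595 = 94.008 s.
Net downstream speed = 1.112 m/s.
Drift = 1.112 × 94.008 = 104.573 m (downstream).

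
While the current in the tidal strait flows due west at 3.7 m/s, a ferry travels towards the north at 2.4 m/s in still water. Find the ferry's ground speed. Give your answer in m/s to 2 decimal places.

Taking east as x and north as y: velocity relative to the water = (0.000, 2.400) m/s; the water relative to ground = (-3.700, 0.000) m/s.
Velocity relative to ground = (0.000, 2.400) + (-3.700, 0.000) = (-3.700, 2.400) m/s.
Speed = |(-3.700, 2.400)| = 4.410 m/s.

4.41 m/s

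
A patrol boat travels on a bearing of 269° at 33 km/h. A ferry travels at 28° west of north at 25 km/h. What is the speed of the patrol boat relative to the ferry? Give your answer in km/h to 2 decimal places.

31.06 km/h

Taking east as x and north as y: patrol boat velocity = (-32.995, -0.576) km/h; ferry velocity = (-11.737, 22.074) km/h.
Velocity of patrol boat relative to ferry = (-32.995, -0.576) − (-11.737, 22.074) = (-21.258, -22.650) km/h.
Magnitude = |(-21.258, -22.650)| = 31.063 km/h.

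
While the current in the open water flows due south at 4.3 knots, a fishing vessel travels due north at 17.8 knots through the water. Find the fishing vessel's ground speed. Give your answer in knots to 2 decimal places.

13.50 knots

Taking east as x and north as y: velocity relative to the water = (0.000, 17.800) knots; the water relative to ground = (0.000, -4.300) knots.
Velocity relative to ground = (0.000, 17.800) + (0.000, -4.300) = (0.000, 13.500) knots.
Speed = |(0.000, 13.500)| = 13.500 knots.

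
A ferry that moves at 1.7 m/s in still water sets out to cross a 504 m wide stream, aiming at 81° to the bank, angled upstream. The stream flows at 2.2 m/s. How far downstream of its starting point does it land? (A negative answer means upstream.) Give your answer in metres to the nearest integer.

Perpendicular speed = 1.679 m/s; crossing time = 504 / 1.679 = 300.166 s.
Net downstream speed = 1.934 m/s.
Drift = 1.934 × 300.166 = 580.540 m (downstream).

581 m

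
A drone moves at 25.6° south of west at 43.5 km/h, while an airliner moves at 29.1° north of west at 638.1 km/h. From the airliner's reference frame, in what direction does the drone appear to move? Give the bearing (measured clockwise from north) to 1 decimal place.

122.4°

Taking east as x and north as y: drone velocity = (-39.230, -18.796) km/h; airliner velocity = (-557.554, 310.331) km/h.
Velocity of drone relative to airliner = (-39.230, -18.796) − (-557.554, 310.331) = (518.324, -329.126) km/h.
Bearing = atan2(518.32, -329.13) = 122.41° clockwise from north.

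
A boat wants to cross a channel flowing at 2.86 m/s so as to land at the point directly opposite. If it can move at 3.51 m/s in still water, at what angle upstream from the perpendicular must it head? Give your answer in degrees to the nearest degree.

To cancel the current, the upstream component of the boat's velocity must equal the flow: 3.51 sin θ = 2.86.
sin θ = 2.86 / 3.51 = 0.8148.
θ = arcsin(0.8148) = 54.569°.

55°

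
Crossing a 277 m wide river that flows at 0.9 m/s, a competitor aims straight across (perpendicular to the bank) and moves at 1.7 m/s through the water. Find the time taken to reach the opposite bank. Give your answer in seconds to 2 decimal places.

162.94 s

The component of the competitor's velocity perpendicular to the bank is 1.7 m/s.
The current is parallel to the bank, so it does not affect the crossing time.
Time = 277 / 1.700 = 162.941 s.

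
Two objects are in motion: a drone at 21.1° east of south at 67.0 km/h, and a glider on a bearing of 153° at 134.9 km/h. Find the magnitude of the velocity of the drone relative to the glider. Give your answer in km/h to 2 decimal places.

68.60 km/h

Taking east as x and north as y: drone velocity = (24.120, -62.508) km/h; glider velocity = (61.243, -120.197) km/h.
Velocity of drone relative to glider = (24.120, -62.508) − (61.243, -120.197) = (-37.124, 57.689) km/h.
Magnitude = |(-37.124, 57.689)| = 68.601 km/h.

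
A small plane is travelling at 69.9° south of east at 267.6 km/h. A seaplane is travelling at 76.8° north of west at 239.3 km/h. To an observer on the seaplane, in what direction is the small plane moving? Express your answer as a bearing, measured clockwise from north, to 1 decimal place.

Taking east as x and north as y: small plane velocity = (91.963, -251.302) km/h; seaplane velocity = (-54.644, 232.977) km/h.
Velocity of small plane relative to seaplane = (91.963, -251.302) − (-54.644, 232.977) = (146.608, -484.279) km/h.
Bearing = atan2(146.61, -484.28) = 163.16° clockwise from north.

163.2°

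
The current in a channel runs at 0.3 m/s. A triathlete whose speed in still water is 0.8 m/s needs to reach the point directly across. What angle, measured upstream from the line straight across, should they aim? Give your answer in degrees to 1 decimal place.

22.0°

To cancel the current, the upstream component of the triathlete's velocity must equal the flow: 0.8 sin θ = 0.3.
sin θ = 0.3 / 0.8 = 0.3750.
θ = arcsin(0.3750) = 22.024°.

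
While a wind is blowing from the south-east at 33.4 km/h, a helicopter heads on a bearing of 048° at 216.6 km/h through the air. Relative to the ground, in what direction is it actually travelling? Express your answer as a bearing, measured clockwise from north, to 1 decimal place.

039.2°

Taking east as x and north as y: velocity relative to the air = (160.965, 144.934) km/h; the air relative to ground = (-23.617, 23.617) km/h.
Velocity relative to ground = (160.965, 144.934) + (-23.617, 23.617) = (137.348, 168.551) km/h.
Bearing = atan2(137.35, 168.55) = 39.18° clockwise from north.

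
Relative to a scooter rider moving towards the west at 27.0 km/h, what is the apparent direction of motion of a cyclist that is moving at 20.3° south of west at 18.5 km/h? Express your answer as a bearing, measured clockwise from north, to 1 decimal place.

Taking east as x and north as y: cyclist velocity = (-17.351, -6.418) km/h; scooter rider velocity = (-27.000, 0.000) km/h.
Velocity of cyclist relative to scooter rider = (-17.351, -6.418) − (-27.000, 0.000) = (9.649, -6.418) km/h.
Bearing = atan2(9.65, -6.42) = 123.63° clockwise from north.

123.6°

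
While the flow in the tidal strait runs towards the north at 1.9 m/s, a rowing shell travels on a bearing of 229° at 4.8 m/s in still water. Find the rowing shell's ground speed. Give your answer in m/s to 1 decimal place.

3.8 m/s

Taking east as x and north as y: velocity relative to the water = (-3.623, -3.149) m/s; the water relative to ground = (0.000, 1.900) m/s.
Velocity relative to ground = (-3.623, -3.149) + (0.000, 1.900) = (-3.623, -1.249) m/s.
Speed = |(-3.623, -1.249)| = 3.832 m/s.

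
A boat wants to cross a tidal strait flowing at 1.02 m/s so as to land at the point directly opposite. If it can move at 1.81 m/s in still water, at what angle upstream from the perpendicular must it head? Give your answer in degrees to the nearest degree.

34°

To cancel the current, the upstream component of the boat's velocity must equal the flow: 1.81 sin θ = 1.02.
sin θ = 1.02 / 1.81 = 0.5635.
θ = arcsin(0.5635) = 34.301°.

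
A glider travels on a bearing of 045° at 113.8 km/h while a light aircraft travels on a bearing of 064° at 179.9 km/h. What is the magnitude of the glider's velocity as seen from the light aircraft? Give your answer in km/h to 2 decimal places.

Taking east as x and north as y: glider velocity = (80.469, 80.469) km/h; light aircraft velocity = (161.693, 78.863) km/h.
Velocity of glider relative to light aircraft = (80.469, 80.469) − (161.693, 78.863) = (-81.224, 1.606) km/h.
Magnitude = |(-81.224, 1.606)| = 81.240 km/h.

81.24 km/h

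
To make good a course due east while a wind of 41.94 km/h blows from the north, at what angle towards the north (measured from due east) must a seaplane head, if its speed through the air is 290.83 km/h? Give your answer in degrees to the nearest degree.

The wind pushes perpendicular to the desired track; the heading must have a component into the wind equal to 41.94 km/h: 290.83 sin θ = 41.94.
sin θ = 0.1442, so θ = 8.291°.

8°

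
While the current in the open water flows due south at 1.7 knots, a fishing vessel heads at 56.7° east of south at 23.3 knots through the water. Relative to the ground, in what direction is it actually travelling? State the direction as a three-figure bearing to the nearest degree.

127°

Taking east as x and north as y: velocity relative to the water = (19.474, -12.792) knots; the water relative to ground = (0.000, -1.700) knots.
Velocity relative to ground = (19.474, -12.792) + (0.000, -1.700) = (19.474, -14.492) knots.
Bearing = atan2(19.47, -14.49) = 126.66° clockwise from north.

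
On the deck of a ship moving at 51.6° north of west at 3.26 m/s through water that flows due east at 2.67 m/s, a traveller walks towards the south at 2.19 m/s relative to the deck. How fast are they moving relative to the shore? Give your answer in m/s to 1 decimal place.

0.7 m/s

In east/north components (m/s): traveller relative to ship = (0.000, -2.190); ship relative to water = (-2.025, 2.555); water relative to ground = (2.670, 0.000).
Sum = (0.645, 0.365) m/s.
Speed = |(0.645, 0.365)| = 0.741 m/s.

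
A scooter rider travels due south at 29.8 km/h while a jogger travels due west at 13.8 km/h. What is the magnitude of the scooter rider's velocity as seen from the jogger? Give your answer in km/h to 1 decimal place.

Taking east as x and north as y: scooter rider velocity = (0.000, -29.800) km/h; jogger velocity = (-13.800, 0.000) km/h.
Velocity of scooter rider relative to jogger = (0.000, -29.800) − (-13.800, 0.000) = (13.800, -29.800) km/h.
Magnitude = |(13.800, -29.800)| = 32.840 km/h.

32.8 km/h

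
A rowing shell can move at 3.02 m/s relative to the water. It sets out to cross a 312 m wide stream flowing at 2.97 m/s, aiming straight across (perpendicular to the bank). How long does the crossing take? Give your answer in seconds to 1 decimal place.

103.3 s

The component of the rowing shell's velocity perpendicular to the bank is 3.02 m/s.
The flow acts along the bank and has no component across it.
Time = 312 / 3.020 = 103.311 s.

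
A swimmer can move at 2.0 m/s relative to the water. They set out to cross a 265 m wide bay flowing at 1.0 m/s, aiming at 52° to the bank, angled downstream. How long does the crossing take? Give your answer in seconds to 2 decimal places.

The component of the swimmer's velocity perpendicular to the bank is 2.0 × sin 52° = 1.576 m/s.
The current is parallel to the bank, so it does not affect the crossing time.
Time = 265 / 1.576 = 168.145 s.

168.14 s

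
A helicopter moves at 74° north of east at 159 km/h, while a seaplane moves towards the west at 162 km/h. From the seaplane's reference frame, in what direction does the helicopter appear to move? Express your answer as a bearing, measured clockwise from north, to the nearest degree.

053°

Taking east as x and north as y: helicopter velocity = (43.826, 152.841) km/h; seaplane velocity = (-162.000, 0.000) km/h.
Velocity of helicopter relative to seaplane = (43.826, 152.841) − (-162.000, 0.000) = (205.826, 152.841) km/h.
Bearing = atan2(205.83, 152.84) = 53.40° clockwise from north.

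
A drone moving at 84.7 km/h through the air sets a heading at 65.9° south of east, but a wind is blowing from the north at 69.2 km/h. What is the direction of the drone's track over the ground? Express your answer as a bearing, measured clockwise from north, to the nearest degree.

167°

Taking east as x and north as y: velocity relative to the air = (34.586, -77.317) km/h; the air relative to ground = (0.000, -69.200) km/h.
Velocity relative to ground = (34.586, -77.317) + (0.000, -69.200) = (34.586, -146.517) km/h.
Bearing = atan2(34.59, -146.52) = 166.72° clockwise from north.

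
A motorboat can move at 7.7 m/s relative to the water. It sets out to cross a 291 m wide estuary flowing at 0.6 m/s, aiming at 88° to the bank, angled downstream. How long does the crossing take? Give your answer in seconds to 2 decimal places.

37.82 s

The component of the motorboat's velocity perpendicular to the bank is 7.7 × sin 88° = 7.695 m/s.
Only the cross-stream component determines the crossing time; the current contributes nothing perpendicular to the bank.
Time = 291 / 7.695 = 37.815 s.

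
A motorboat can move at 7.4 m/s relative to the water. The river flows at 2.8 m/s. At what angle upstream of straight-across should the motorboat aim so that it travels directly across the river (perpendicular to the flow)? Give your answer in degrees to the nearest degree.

22°

To cancel the current, the upstream component of the motorboat's velocity must equal the flow: 7.4 sin θ = 2.8.
sin θ = 2.8 / 7.4 = 0.3784.
θ = arcsin(0.3784) = 22.233°.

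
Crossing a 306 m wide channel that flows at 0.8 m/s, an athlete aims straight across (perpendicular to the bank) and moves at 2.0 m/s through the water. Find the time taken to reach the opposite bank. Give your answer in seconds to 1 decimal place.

153.0 s

The component of the athlete's velocity perpendicular to the bank is 2.0 m/s.
The current is parallel to the bank, so it does not affect the crossing time.
Time = 306 / 2.000 = 153.000 s.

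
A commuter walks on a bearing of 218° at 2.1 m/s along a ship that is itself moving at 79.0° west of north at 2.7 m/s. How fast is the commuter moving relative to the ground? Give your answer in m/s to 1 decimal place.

4.1 m/s

Taking east as x and north as y: ship velocity = (-2.650, 0.515) m/s; commuter velocity relative to ship = (-1.293, -1.655) m/s.
Velocity relative to ground = (-2.650, 0.515) + (-1.293, -1.655) = (-3.943, -1.140) m/s.
Speed = |(-3.943, -1.140)| = 4.105 m/s.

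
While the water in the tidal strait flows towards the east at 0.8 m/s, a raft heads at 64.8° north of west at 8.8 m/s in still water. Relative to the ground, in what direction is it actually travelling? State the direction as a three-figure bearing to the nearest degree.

Taking east as x and north as y: velocity relative to the water = (-3.747, 7.962) m/s; the water relative to ground = (0.800, 0.000) m/s.
Velocity relative to ground = (-3.747, 7.962) + (0.800, 0.000) = (-2.947, 7.962) m/s.
Bearing = atan2(-2.95, 7.96) = 339.69° clockwise from north.

340°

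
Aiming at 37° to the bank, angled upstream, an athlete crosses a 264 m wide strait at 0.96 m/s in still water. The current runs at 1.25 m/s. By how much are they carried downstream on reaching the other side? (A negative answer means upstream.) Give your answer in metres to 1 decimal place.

220.8 m

Perpendicular speed = 0.578 m/s; crossing time = 264 / 0.578 = 456.951 s.
Net downstream speed = 0.483 m/s.
Drift = 0.483 × 456.951 = 220.849 m (downstream).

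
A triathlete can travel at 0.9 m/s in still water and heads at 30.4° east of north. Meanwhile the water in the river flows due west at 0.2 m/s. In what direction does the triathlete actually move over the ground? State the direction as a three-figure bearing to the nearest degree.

Taking east as x and north as y: velocity relative to the water = (0.455, 0.776) m/s; the water relative to ground = (-0.200, 0.000) m/s.
Velocity relative to ground = (0.455, 0.776) + (-0.200, 0.000) = (0.255, 0.776) m/s.
Bearing = atan2(0.26, 0.78) = 18.21° clockwise from north.

018°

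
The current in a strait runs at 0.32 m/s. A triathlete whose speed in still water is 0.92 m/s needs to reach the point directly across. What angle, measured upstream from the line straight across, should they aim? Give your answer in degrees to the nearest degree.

To cancel the current, the upstream component of the triathlete's velocity must equal the flow: 0.92 sin θ = 0.32.
sin θ = 0.32 / 0.92 = 0.3478.
θ = arcsin(0.3478) = 20.354°.

20°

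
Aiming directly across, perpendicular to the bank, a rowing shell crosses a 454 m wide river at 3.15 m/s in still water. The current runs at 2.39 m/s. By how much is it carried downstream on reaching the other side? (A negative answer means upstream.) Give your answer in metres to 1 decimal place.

Perpendicular speed = 3.150 m/s; crossing time = 454 / 3.150 = 144.127 s.
Net downstream speed = 2.390 m/s.
Drift = 2.390 × 144.127 = 344.463 m (downstream).

344.5 m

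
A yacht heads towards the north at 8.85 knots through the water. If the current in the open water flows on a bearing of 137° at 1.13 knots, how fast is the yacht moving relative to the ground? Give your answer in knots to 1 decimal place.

Taking east as x and north as y: velocity relative to the water = (0.000, 8.850) knots; the water relative to ground = (0.771, -0.826) knots.
Velocity relative to ground = (0.000, 8.850) + (0.771, -0.826) = (0.771, 8.024) knots.
Speed = |(0.771, 8.024)| = 8.060 knots.

8.1 knots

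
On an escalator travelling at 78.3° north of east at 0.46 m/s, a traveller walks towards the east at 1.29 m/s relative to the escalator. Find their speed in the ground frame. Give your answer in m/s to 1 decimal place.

Taking east as x and north as y: escalator velocity = (0.093, 0.450) m/s; traveller velocity relative to escalator = (1.290, 0.000) m/s.
Velocity relative to ground = (0.093, 0.450) + (1.290, 0.000) = (1.383, 0.450) m/s.
Speed = |(1.383, 0.450)| = 1.455 m/s.

1.5 m/s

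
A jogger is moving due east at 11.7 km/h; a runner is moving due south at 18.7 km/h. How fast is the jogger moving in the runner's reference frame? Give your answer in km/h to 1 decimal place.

22.1 km/h

Taking east as x and north as y: jogger velocity = (11.700, 0.000) km/h; runner velocity = (0.000, -18.700) km/h.
Velocity of jogger relative to runner = (11.700, 0.000) − (0.000, -18.700) = (11.700, 18.700) km/h.
Magnitude = |(11.700, 18.700)| = 22.059 km/h.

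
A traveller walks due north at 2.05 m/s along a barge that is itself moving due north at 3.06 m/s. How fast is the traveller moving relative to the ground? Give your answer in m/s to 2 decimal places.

Taking east as x and north as y: barge velocity = (0.000, 3.060) m/s; traveller velocity relative to barge = (0.000, 2.050) m/s.
Velocity relative to ground = (0.000, 3.060) + (0.000, 2.050) = (0.000, 5.110) m/s.
Speed = |(0.000, 5.110)| = 5.110 m/s.

5.11 m/s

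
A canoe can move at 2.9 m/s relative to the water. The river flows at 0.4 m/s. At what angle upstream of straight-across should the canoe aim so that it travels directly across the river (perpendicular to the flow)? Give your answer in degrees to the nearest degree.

8°

To cancel the current, the upstream component of the canoe's velocity must equal the flow: 2.9 sin θ = 0.4.
sin θ = 0.4 / 2.9 = 0.1379.
θ = arcsin(0.1379) = 7.928°.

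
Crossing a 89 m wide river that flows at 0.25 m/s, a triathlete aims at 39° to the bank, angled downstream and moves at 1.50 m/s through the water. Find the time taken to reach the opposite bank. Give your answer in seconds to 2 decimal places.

The component of the triathlete's velocity perpendicular to the bank is 1.50 × sin 39° = 0.944 m/s.
Only the cross-stream component determines the crossing time; the current contributes nothing perpendicular to the bank.
Time = 89 / 0.944 = 94.282 s.

94.28 s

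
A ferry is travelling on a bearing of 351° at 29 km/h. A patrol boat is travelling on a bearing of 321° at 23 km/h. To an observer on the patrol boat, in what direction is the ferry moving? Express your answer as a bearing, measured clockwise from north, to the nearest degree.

043°

Taking east as x and north as y: ferry velocity = (-4.537, 28.643) km/h; patrol boat velocity = (-14.474, 17.874) km/h.
Velocity of ferry relative to patrol boat = (-4.537, 28.643) − (-14.474, 17.874) = (9.938, 10.769) km/h.
Bearing = atan2(9.94, 10.77) = 42.70° clockwise from north.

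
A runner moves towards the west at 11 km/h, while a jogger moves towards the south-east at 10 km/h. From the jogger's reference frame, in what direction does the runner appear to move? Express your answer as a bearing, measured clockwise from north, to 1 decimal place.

291.4°

Taking east as x and north as y: runner velocity = (-11.000, 0.000) km/h; jogger velocity = (7.071, -7.071) km/h.
Velocity of runner relative to jogger = (-11.000, 0.000) − (7.071, -7.071) = (-18.071, 7.071) km/h.
Bearing = atan2(-18.07, 7.07) = 291.37° clockwise from north.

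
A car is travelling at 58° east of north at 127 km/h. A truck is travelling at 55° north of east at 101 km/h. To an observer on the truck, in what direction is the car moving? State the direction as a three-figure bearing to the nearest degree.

107°

Taking east as x and north as y: car velocity = (107.702, 67.300) km/h; truck velocity = (57.931, 82.734) km/h.
Velocity of car relative to truck = (107.702, 67.300) − (57.931, 82.734) = (49.771, -15.435) km/h.
Bearing = atan2(49.77, -15.43) = 107.23° clockwise from north.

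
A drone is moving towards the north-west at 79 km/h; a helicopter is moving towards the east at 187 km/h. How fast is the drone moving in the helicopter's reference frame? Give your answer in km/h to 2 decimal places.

Taking east as x and north as y: drone velocity = (-55.861, 55.861) km/h; helicopter velocity = (187.000, 0.000) km/h.
Velocity of drone relative to helicopter = (-55.861, 55.861) − (187.000, 0.000) = (-242.861, 55.861) km/h.
Magnitude = |(-242.861, 55.861)| = 249.203 km/h.

249.20 km/h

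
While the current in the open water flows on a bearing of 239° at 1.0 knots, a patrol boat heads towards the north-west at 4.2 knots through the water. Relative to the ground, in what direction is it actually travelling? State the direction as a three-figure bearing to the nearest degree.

303°

Taking east as x and north as y: velocity relative to the water = (-2.970, 2.970) knots; the water relative to ground = (-0.857, -0.515) knots.
Velocity relative to ground = (-2.970, 2.970) + (-0.857, -0.515) = (-3.827, 2.455) knots.
Bearing = atan2(-3.83, 2.45) = 302.68° clockwise from north.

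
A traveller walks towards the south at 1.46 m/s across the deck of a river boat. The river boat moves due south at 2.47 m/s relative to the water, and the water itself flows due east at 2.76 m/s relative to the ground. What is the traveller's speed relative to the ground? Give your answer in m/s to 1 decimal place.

4.8 m/s

In east/north components (m/s): traveller relative to river boat = (0.000, -1.460); river boat relative to water = (0.000, -2.470); water relative to ground = (2.760, 0.000).
Sum = (2.760, -3.930) m/s.
Speed = |(2.760, -3.930)| = 4.802 m/s.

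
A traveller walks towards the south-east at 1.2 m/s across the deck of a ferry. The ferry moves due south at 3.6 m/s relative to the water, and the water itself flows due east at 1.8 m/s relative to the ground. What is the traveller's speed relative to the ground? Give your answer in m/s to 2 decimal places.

In east/north components (m/s): traveller relative to ferry = (0.849, -0.849); ferry relative to water = (0.000, -3.600); water relative to ground = (1.800, 0.000).
Sum = (2.649, -4.449) m/s.
Speed = |(2.649, -4.449)| = 5.177 m/s.

5.18 m/s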